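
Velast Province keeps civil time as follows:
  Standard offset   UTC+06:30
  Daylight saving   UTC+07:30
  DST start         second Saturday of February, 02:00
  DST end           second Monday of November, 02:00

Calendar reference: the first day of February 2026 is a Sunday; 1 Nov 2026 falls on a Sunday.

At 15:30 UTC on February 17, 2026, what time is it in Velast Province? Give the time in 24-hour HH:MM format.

1 February 2026 is a Sunday, so the first Saturday is February 7 and the second is February 14.
1 November 2026 is a Sunday, so the first Monday is November 2 and the second is November 9.
At the standard offset (UTC+06:30), 15:30 UTC + 6h30m = 22:00 Velast Province standard time.
Daylight saving runs 14 February – 9 November; the standard-time date in Velast Province, February 17, 2026, is inside that window, so Velast Province is at UTC+07:30.
15:30 UTC + 7h30m = 23:00 local.

23:00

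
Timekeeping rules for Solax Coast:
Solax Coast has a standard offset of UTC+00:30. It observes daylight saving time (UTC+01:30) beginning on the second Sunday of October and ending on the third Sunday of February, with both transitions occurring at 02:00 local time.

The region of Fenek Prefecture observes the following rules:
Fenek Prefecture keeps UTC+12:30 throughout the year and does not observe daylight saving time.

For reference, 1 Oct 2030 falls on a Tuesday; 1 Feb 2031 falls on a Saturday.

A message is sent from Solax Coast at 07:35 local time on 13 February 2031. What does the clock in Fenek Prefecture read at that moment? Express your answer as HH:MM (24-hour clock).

1 October 2030 is a Tuesday, so the first Sunday is October 6 and the second is October 13.
1 February 2031 is a Saturday, so the first Sunday is February 2 and the third is February 16.
13 February 2031 lies within the daylight-saving period (13 October 2030 – 16 February 2031), so Solax Coast is on daylight time, UTC+01:30.
07:35 Solax Coast − 1h30m = 06:05 UTC.
Fenek Prefecture stays on UTC+12:30 all year.
06:05 UTC + 12h30m = 18:35 Fenek Prefecture.

18:35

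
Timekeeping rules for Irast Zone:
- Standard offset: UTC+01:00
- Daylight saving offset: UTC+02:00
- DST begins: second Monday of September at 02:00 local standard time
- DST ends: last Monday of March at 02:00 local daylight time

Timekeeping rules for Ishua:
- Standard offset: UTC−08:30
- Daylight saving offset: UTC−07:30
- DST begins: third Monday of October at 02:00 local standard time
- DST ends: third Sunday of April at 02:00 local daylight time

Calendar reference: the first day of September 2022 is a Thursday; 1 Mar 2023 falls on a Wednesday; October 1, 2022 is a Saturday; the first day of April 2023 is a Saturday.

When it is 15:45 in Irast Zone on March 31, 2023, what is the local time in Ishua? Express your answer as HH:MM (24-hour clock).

1 September 2022 is a Thursday, so the first Monday is September 5 and the second is September 12.
1 March 2023 is a Wednesday, so Mondays fall on 6, 13, 20, 27; the last is March 27.
March 31, 2023 does not fall between 12 September 2022 and 27 March 2023, so daylight saving is not in effect and Irast Zone is at UTC+01:00.
15:45 Irast Zone − 1h = 14:45 UTC.
1 October 2022 is a Saturday, so the first Monday is October 3 and the third is October 17.
1 April 2023 is a Saturday, so the first Sunday is April 2 and the third is April 16.
At the standard offset (UTC−08:30), 14:45 UTC − 8h30m = 06:15 Ishua standard time.
The standard-time date in Ishua, March 31, 2023, falls between 17 October 2022 and 16 April 2023, so daylight saving is in effect and Ishua is at UTC−07:30.
14:45 UTC − 7h30m = 07:15 Ishua.

07:15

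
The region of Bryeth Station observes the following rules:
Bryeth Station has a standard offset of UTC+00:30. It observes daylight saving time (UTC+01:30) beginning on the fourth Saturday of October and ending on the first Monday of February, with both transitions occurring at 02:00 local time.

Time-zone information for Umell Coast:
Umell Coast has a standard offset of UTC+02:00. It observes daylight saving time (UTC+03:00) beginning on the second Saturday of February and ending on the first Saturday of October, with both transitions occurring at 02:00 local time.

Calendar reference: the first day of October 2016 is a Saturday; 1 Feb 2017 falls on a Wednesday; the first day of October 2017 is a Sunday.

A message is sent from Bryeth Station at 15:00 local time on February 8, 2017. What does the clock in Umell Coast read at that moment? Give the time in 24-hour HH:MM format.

1 October 2016 is a Saturday, so the first Saturday is October 1 and the fourth is October 22.
1 February 2017 is a Wednesday, so the first Monday is February 6.
February 8, 2017 is outside the daylight-saving period (22 October 2016 – 6 February 2017), so Bryeth Station is on standard time, UTC+00:30.
15:00 Bryeth Station − 0h30m = 14:30 UTC.
1 February 2017 is a Wednesday, so the first Saturday is February 4 and the second is February 11.
1 October 2017 is a Sunday, so the first Saturday is October 7.
At the standard offset (UTC+02:00), 14:30 UTC + 2h = 16:30 Umell Coast standard time.
The standard-time date in Umell Coast, February 8, 2017, does not fall between 11 February and 7 October, so daylight saving is not in effect and Umell Coast is at UTC+02:00.
14:30 UTC + 2h = 16:30 Umell Coast.

16:30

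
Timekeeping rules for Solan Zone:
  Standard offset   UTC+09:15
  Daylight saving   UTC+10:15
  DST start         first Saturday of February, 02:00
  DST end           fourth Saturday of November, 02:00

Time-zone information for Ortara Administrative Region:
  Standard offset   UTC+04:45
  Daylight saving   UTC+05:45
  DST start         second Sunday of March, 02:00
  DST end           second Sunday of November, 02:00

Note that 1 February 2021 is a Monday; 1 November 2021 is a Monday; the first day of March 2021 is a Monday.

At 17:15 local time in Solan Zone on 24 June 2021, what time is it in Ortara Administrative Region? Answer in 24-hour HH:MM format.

12:45

1 February 2021 is a Monday, so the first Saturday is February 6.
1 November 2021 is a Monday, so the first Saturday is November 6 and the fourth is November 27.
24 June 2021 lies within the daylight-saving period (6 February – 27 November), so Solan Zone is on daylight time, UTC+10:15.
17:15 Solan Zone − 10h15m = 07:00 UTC.
1 March 2021 is a Monday, so the first Sunday is March 7 and the second is March 14.
1 November 2021 is a Monday, so the first Sunday is November 7 and the second is November 14.
At the standard offset (UTC+04:45), 07:00 UTC + 4h45m = 11:45 Ortara Administrative Region standard time.
The standard-time date in Ortara Administrative Region, 24 June 2021, falls between 14 March and 14 November, so daylight saving is in effect and Ortara Administrative Region is at UTC+05:45.
07:00 UTC + 5h45m = 12:45 Ortara Administrative Region.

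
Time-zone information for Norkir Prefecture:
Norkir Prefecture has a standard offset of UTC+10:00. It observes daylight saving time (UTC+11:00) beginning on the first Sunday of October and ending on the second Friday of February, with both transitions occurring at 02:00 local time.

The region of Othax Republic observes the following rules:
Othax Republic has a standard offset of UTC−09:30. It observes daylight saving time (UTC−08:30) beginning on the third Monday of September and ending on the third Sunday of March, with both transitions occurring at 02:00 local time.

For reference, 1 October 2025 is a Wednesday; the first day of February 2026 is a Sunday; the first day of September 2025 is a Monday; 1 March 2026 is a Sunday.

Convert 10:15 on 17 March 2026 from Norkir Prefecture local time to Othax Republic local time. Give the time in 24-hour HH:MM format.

14:45

1 October 2025 is a Wednesday, so the first Sunday is October 5.
1 February 2026 is a Sunday, so the first Friday is February 6 and the second is February 13.
17 March 2026 is outside the daylight-saving period (5 October 2025 – 13 February 2026), so Norkir Prefecture is on standard time, UTC+10:00.
10:15 Norkir Prefecture − 10h = 00:15 UTC.
1 September 2025 is a Monday, so the first Monday is September 1 and the third is September 15.
1 March 2026 is a Sunday, so the first Sunday is March 1 and the third is March 15.
At the standard offset (UTC−09:30), 00:15 UTC − 9h30m = 14:45 Othax Republic standard time (rolling into the previous day, 16 March 2026).
The standard-time date in Othax Republic, 16 March 2026, does not fall between 15 September 2025 and 15 March 2026, so daylight saving is not in effect and Othax Republic is at UTC−09:30.
00:15 UTC − 9h30m = 14:45 Othax Republic (rolling into the previous day, 16 March 2026).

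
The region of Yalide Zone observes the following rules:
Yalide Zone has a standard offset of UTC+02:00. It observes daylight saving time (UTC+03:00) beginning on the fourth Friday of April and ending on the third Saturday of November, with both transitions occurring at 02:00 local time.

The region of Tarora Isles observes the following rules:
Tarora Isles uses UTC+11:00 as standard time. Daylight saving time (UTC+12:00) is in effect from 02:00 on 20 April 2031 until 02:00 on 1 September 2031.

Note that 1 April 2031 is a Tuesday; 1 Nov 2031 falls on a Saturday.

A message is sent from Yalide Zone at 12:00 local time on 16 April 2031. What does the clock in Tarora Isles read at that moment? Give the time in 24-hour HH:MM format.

1 April 2031 is a Tuesday, so the first Friday is April 4 and the fourth is April 25.
1 November 2031 is a Saturday, so the first Saturday is November 1 and the third is November 15.
Daylight saving runs 25 April – 15 November; 16 April 2031 is outside that window, so Yalide Zone is on standard time at UTC+02:00.
12:00 Yalide Zone − 2h = 10:00 UTC.
At the standard offset (UTC+11:00), 10:00 UTC + 11h = 21:00 Tarora Isles standard time.
Daylight saving runs 20 April – 1 September; the standard-time date in Tarora Isles, 16 April 2031, is outside that window, so Tarora Isles is on standard time at UTC+11:00.
10:00 UTC + 11h = 21:00 Tarora Isles.

21:00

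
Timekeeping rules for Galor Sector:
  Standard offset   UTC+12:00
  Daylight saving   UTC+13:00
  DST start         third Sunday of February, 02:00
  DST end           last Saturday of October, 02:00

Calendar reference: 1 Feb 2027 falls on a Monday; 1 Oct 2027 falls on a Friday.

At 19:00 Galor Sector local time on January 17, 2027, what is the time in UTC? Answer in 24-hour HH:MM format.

1 February 2027 is a Monday, so the first Sunday is February 7 and the third is February 21.
1 October 2027 is a Friday, so Saturdays fall on 2, 9, 16, 23, 30; the last is October 30.
January 17, 2027 is outside the daylight-saving period (21 February – 30 October), so Galor Sector is on standard time, UTC+12:00.
19:00 local − 12h = 07:00 UTC.

07:00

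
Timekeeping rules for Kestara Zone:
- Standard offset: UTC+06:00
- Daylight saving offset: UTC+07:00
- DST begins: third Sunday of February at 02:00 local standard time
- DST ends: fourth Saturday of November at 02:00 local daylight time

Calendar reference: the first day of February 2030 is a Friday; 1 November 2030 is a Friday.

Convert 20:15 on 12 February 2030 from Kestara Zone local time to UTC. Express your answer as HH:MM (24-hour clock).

14:15

1 February 2030 is a Friday, so the first Sunday is February 3 and the third is February 17.
1 November 2030 is a Friday, so the first Saturday is November 2 and the fourth is November 23.
12 February 2030 is outside the daylight-saving period (17 February – 23 November), so Kestara Zone is on standard time, UTC+06:00.
20:15 local − 6h = 14:15 UTC.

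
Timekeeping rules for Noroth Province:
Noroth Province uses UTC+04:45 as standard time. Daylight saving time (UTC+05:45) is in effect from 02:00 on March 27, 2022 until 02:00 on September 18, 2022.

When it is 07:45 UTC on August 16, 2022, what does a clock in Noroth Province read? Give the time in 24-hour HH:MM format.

At the standard offset (UTC+04:45), 07:45 UTC + 4h45m = 12:30 Noroth Province standard time.
The standard-time date in Noroth Province, August 16, 2022, lies within the daylight-saving period (27 March – 18 September), so Noroth Province is on daylight time, UTC+05:45.
07:45 UTC + 5h45m = 13:30 local.

13:30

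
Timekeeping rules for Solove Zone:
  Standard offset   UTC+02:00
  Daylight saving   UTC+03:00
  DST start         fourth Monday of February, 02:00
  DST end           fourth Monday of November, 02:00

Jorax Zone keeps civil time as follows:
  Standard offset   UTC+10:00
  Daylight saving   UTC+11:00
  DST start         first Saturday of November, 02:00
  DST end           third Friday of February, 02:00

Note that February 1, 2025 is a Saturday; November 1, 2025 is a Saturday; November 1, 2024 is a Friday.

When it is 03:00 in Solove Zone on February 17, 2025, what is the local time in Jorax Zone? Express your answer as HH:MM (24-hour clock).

1 February 2025 is a Saturday, so the first Monday is February 3 and the fourth is February 24.
1 November 2025 is a Saturday, so the first Monday is November 3 and the fourth is November 24.
February 17, 2025 is outside the daylight-saving period (24 February – 24 November), so Solove Zone is on standard time, UTC+02:00.
03:00 Solove Zone − 2h = 01:00 UTC.
1 November 2024 is a Friday, so the first Saturday is November 2.
1 February 2025 is a Saturday, so the first Friday is February 7 and the third is February 21.
At the standard offset (UTC+10:00), 01:00 UTC + 10h = 11:00 Jorax Zone standard time.
The standard-time date in Jorax Zone, February 17, 2025, falls between 2 November 2024 and 21 February 2025, so daylight saving is in effect and Jorax Zone is at UTC+11:00.
01:00 UTC + 11h = 12:00 Jorax Zone.

12:00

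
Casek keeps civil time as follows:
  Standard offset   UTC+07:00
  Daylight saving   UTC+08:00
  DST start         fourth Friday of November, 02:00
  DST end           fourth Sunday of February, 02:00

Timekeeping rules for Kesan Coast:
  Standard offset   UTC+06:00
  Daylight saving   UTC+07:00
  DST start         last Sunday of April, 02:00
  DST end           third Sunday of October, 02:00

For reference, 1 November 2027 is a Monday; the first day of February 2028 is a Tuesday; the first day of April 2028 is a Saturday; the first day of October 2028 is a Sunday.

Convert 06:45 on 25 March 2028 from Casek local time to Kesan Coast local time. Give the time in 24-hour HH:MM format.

05:45

1 November 2027 is a Monday, so the first Friday is November 5 and the fourth is November 26.
1 February 2028 is a Tuesday, so the first Sunday is February 6 and the fourth is February 27.
Daylight saving runs 26 November 2027 – 27 February 2028; 25 March 2028 is outside that window, so Casek is on standard time at UTC+07:00.
06:45 Casek − 7h = 23:45 UTC (rolling into the previous day, 24 March 2028).
1 April 2028 is a Saturday, so Sundays fall on 2, 9, 16, 23, 30; the last is April 30.
1 October 2028 is a Sunday, so the first Sunday is October 1 and the third is October 15.
At the standard offset (UTC+06:00), 23:45 UTC + 6h = 05:45 Kesan Coast standard time (rolling into the next day, 25 March 2028).
The standard-time date in Kesan Coast, 25 March 2028, is outside the daylight-saving period (30 April – 15 October), so Kesan Coast is on standard time, UTC+06:00.
23:45 UTC + 6h = 05:45 Kesan Coast (rolling into the next day, 25 March 2028).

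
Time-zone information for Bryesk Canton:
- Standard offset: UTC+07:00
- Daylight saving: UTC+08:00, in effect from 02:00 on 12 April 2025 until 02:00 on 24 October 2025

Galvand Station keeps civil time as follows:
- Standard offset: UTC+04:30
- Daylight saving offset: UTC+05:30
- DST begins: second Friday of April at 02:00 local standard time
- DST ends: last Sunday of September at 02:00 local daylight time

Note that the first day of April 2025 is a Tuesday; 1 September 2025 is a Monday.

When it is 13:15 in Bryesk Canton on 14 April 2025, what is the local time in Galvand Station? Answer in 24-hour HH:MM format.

Daylight saving runs 12 April – 24 October; 14 April 2025 is inside that window, so Bryesk Canton is at UTC+08:00.
13:15 Bryesk Canton − 8h = 05:15 UTC.
1 April 2025 is a Tuesday, so the first Friday is April 4 and the second is April 11.
1 September 2025 is a Monday, so Sundays fall on 7, 14, 21, 28; the last is September 28.
At the standard offset (UTC+04:30), 05:15 UTC + 4h30m = 09:45 Galvand Station standard time.
The standard-time date in Galvand Station, 14 April 2025, falls between 11 April and 28 September, so daylight saving is in effect and Galvand Station is at UTC+05:30.
05:15 UTC + 5h30m = 10:45 Galvand Station.

10:45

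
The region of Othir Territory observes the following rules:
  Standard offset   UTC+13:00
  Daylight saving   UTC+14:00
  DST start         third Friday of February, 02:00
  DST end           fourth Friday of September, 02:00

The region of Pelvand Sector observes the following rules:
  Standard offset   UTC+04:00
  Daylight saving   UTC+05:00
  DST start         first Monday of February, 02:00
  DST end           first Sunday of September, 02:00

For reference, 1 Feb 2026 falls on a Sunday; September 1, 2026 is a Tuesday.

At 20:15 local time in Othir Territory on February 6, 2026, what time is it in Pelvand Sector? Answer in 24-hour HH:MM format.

1 February 2026 is a Sunday, so the first Friday is February 6 and the third is February 20.
1 September 2026 is a Tuesday, so the first Friday is September 4 and the fourth is September 25.
Daylight saving runs 20 February – 25 September; February 6, 2026 is outside that window, so Othir Territory is on standard time at UTC+13:00.
20:15 Othir Territory − 13h = 07:15 UTC.
1 February 2026 is a Sunday, so the first Monday is February 2.
1 September 2026 is a Tuesday, so the first Sunday is September 6.
At the standard offset (UTC+04:00), 07:15 UTC + 4h = 11:15 Pelvand Sector standard time.
Daylight saving runs 2 February – 6 September; the standard-time date in Pelvand Sector, February 6, 2026, is inside that window, so Pelvand Sector is at UTC+05:00.
07:15 UTC + 5h = 12:15 Pelvand Sector.

12:15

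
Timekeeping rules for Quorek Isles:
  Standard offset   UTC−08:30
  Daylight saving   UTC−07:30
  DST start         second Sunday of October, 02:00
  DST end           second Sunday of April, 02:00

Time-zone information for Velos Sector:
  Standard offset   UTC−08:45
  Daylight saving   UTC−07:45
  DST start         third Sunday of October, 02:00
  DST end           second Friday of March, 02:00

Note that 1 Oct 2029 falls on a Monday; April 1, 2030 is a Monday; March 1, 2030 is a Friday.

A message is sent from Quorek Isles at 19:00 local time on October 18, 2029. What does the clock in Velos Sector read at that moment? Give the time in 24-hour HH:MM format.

1 October 2029 is a Monday, so the first Sunday is October 7 and the second is October 14.
1 April 2030 is a Monday, so the first Sunday is April 7 and the second is April 14.
October 18, 2029 lies within the daylight-saving period (14 October 2029 – 14 April 2030), so Quorek Isles is on daylight time, UTC−07:30.
19:00 Quorek Isles + 7h30m = 02:30 UTC (rolling into the next day, 19 October 2029).
1 October 2029 is a Monday, so the first Sunday is October 7 and the third is October 21.
1 March 2030 is a Friday, so the first Friday is March 1 and the second is March 8.
At the standard offset (UTC−08:45), 02:30 UTC − 8h45m = 17:45 Velos Sector standard time (rolling into the previous day, 18 October 2029).
The standard-time date in Velos Sector, October 18, 2029, is outside the daylight-saving period (21 October 2029 – 8 March 2030), so Velos Sector is on standard time, UTC−08:45.
02:30 UTC − 8h45m = 17:45 Velos Sector (rolling into the previous day, 18 October 2029).

17:45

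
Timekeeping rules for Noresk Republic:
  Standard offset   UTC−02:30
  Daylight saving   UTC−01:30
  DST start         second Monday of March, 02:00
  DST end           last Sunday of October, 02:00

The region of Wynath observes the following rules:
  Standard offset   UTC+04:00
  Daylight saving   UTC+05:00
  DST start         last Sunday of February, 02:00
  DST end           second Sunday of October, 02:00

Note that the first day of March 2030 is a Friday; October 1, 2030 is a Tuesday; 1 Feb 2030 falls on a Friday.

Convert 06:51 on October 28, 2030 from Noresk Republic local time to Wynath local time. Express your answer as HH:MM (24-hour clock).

13:21

1 March 2030 is a Friday, so the first Monday is March 4 and the second is March 11.
1 October 2030 is a Tuesday, so Sundays fall on 6, 13, 20, 27; the last is October 27.
Daylight saving runs 11 March – 27 October; October 28, 2030 is outside that window, so Noresk Republic is on standard time at UTC−02:30.
06:51 Noresk Republic + 2h30m = 09:21 UTC.
1 February 2030 is a Friday, so Sundays fall on 3, 10, 17, 24; the last is February 24.
1 October 2030 is a Tuesday, so the first Sunday is October 6 and the second is October 13.
At the standard offset (UTC+04:00), 09:21 UTC + 4h = 13:21 Wynath standard time.
The standard-time date in Wynath, October 28, 2030, does not fall between 24 February and 13 October, so daylight saving is not in effect and Wynath is at UTC+04:00.
09:21 UTC + 4h = 13:21 Wynath.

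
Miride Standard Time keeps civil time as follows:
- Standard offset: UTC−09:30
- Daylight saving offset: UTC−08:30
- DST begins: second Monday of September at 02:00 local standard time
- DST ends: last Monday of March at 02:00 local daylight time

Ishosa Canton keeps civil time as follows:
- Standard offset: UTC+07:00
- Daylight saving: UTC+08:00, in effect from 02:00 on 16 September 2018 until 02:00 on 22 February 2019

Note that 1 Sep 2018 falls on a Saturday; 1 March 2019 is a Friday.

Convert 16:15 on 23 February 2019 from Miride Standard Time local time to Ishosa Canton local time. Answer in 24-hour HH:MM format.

1 September 2018 is a Saturday, so the first Monday is September 3 and the second is September 10.
1 March 2019 is a Friday, so Mondays fall on 4, 11, 18, 25; the last is March 25.
Daylight saving runs 10 September 2018 – 25 March 2019; 23 February 2019 is inside that window, so Miride Standard Time is at UTC−08:30.
16:15 Miride Standard Time + 8h30m = 00:45 UTC (rolling into the next day, 24 February 2019).
At the standard offset (UTC+07:00), 00:45 UTC + 7h = 07:45 Ishosa Canton standard time.
Daylight saving runs 16 September 2018 – 22 February 2019; the standard-time date in Ishosa Canton, 24 February 2019, is outside that window, so Ishosa Canton is on standard time at UTC+07:00.
00:45 UTC + 7h = 07:45 Ishosa Canton.

07:45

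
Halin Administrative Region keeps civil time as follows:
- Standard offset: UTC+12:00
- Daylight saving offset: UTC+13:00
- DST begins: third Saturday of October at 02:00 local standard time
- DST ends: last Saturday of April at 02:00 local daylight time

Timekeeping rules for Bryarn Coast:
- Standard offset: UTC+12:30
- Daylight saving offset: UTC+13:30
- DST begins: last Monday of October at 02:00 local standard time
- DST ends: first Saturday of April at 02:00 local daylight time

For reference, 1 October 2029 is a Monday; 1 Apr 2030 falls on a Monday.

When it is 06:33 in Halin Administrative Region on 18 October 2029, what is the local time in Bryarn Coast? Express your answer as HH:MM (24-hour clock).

1 October 2029 is a Monday, so the first Saturday is October 6 and the third is October 20.
1 April 2030 is a Monday, so Saturdays fall on 6, 13, 20, 27; the last is April 27.
18 October 2029 does not fall between 20 October 2029 and 27 April 2030, so daylight saving is not in effect and Halin Administrative Region is at UTC+12:00.
06:33 Halin Administrative Region − 12h = 18:33 UTC (rolling into the previous day, 17 October 2029).
1 October 2029 is a Monday, so Mondays fall on 1, 8, 15, 22, 29; the last is October 29.
1 April 2030 is a Monday, so the first Saturday is April 6.
At the standard offset (UTC+12:30), 18:33 UTC + 12h30m = 07:03 Bryarn Coast standard time (rolling into the next day, 18 October 2029).
The standard-time date in Bryarn Coast, 18 October 2029, is outside the daylight-saving period (29 October 2029 – 6 April 2030), so Bryarn Coast is on standard time, UTC+12:30.
18:33 UTC + 12h30m = 07:03 Bryarn Coast (rolling into the next day, 18 October 2029).

07:03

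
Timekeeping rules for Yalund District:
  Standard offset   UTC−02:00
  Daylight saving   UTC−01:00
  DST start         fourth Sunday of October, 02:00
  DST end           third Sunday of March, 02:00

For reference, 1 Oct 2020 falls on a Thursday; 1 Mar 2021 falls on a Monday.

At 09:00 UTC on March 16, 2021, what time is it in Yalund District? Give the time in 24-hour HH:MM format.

08:00

1 October 2020 is a Thursday, so the first Sunday is October 4 and the fourth is October 25.
1 March 2021 is a Monday, so the first Sunday is March 7 and the third is March 21.
At the standard offset (UTC−02:00), 09:00 UTC − 2h = 07:00 Yalund District standard time.
The standard-time date in Yalund District, March 16, 2021, lies within the daylight-saving period (25 October 2020 – 21 March 2021), so Yalund District is on daylight time, UTC−01:00.
09:00 UTC − 1h = 08:00 local.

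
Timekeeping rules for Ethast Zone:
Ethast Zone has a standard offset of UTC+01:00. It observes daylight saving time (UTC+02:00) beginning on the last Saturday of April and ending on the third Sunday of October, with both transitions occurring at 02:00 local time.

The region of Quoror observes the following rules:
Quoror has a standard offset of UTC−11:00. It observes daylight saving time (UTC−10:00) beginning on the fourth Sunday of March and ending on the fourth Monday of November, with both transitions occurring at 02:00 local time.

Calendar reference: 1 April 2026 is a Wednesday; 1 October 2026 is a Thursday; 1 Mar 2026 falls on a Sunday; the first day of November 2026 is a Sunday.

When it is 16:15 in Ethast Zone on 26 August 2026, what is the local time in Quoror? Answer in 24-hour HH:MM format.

04:15

1 April 2026 is a Wednesday, so Saturdays fall on 4, 11, 18, 25; the last is April 25.
1 October 2026 is a Thursday, so the first Sunday is October 4 and the third is October 18.
26 August 2026 falls between 25 April and 18 October, so daylight saving is in effect and Ethast Zone is at UTC+02:00.
16:15 Ethast Zone − 2h = 14:15 UTC.
1 March 2026 is a Sunday, so the first Sunday is March 1 and the fourth is March 22.
1 November 2026 is a Sunday, so the first Monday is November 2 and the fourth is November 23.
At the standard offset (UTC−11:00), 14:15 UTC − 11h = 03:15 Quoror standard time.
The standard-time date in Quoror, 26 August 2026, lies within the daylight-saving period (22 March – 23 November), so Quoror is on daylight time, UTC−10:00.
14:15 UTC − 10h = 04:15 Quoror.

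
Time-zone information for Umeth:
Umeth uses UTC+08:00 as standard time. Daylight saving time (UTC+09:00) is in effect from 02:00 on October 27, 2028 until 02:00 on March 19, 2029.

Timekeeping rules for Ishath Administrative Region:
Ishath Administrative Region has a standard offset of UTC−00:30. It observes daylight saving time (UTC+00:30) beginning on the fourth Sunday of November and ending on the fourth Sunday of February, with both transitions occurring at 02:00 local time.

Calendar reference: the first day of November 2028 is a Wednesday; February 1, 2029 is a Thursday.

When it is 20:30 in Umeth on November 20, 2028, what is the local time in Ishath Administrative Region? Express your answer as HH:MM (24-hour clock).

11:00

Daylight saving runs 27 October 2028 – 19 March 2029; November 20, 2028 is inside that window, so Umeth is at UTC+09:00.
20:30 Umeth − 9h = 11:30 UTC.
1 November 2028 is a Wednesday, so the first Sunday is November 5 and the fourth is November 26.
1 February 2029 is a Thursday, so the first Sunday is February 4 and the fourth is February 25.
At the standard offset (UTC−00:30), 11:30 UTC − 0h30m = 11:00 Ishath Administrative Region standard time.
The standard-time date in Ishath Administrative Region, November 20, 2028, is outside the daylight-saving period (26 November 2028 – 25 February 2029), so Ishath Administrative Region is on standard time, UTC−00:30.
11:30 UTC − 0h30m = 11:00 Ishath Administrative Region.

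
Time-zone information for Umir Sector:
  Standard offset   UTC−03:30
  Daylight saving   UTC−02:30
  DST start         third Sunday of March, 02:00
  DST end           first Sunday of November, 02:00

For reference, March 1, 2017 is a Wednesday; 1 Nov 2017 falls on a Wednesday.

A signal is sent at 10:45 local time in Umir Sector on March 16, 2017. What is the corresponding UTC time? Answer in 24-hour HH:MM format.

1 March 2017 is a Wednesday, so the first Sunday is March 5 and the third is March 19.
1 November 2017 is a Wednesday, so the first Sunday is November 5.
Daylight saving runs 19 March – 5 November; March 16, 2017 is outside that window, so Umir Sector is on standard time at UTC−03:30.
10:45 local + 3h30m = 14:15 UTC.

14:15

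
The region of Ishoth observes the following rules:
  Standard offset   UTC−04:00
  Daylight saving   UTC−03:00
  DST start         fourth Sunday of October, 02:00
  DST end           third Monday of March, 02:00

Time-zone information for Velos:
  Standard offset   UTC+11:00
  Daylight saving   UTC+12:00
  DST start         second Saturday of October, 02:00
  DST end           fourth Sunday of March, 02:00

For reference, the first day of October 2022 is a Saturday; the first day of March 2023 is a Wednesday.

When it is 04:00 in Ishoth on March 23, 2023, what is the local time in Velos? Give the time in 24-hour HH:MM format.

1 October 2022 is a Saturday, so the first Sunday is October 2 and the fourth is October 23.
1 March 2023 is a Wednesday, so the first Monday is March 6 and the third is March 20.
March 23, 2023 is outside the daylight-saving period (23 October 2022 – 20 March 2023), so Ishoth is on standard time, UTC−04:00.
04:00 Ishoth + 4h = 08:00 UTC.
1 October 2022 is a Saturday, so the first Saturday is October 1 and the second is October 8.
1 March 2023 is a Wednesday, so the first Sunday is March 5 and the fourth is March 26.
At the standard offset (UTC+11:00), 08:00 UTC + 11h = 19:00 Velos standard time.
The standard-time date in Velos, March 23, 2023, falls between 8 October 2022 and 26 March 2023, so daylight saving is in effect and Velos is at UTC+12:00.
08:00 UTC + 12h = 20:00 Velos.

20:00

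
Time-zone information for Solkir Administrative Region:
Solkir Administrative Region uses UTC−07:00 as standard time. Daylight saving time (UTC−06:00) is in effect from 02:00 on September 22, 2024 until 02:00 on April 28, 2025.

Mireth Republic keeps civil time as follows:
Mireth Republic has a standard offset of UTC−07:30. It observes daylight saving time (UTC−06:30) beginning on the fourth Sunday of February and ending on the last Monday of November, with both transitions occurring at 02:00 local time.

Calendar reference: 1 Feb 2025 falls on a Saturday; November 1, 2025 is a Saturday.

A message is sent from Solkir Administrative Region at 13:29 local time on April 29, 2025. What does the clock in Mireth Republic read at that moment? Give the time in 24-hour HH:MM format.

April 29, 2025 is outside the daylight-saving period (22 September 2024 – 28 April 2025), so Solkir Administrative Region is on standard time, UTC−07:00.
13:29 Solkir Administrative Region + 7h = 20:29 UTC.
1 February 2025 is a Saturday, so the first Sunday is February 2 and the fourth is February 23.
1 November 2025 is a Saturday, so Mondays fall on 3, 10, 17, 24; the last is November 24.
At the standard offset (UTC−07:30), 20:29 UTC − 7h30m = 12:59 Mireth Republic standard time.
The standard-time date in Mireth Republic, April 29, 2025, lies within the daylight-saving period (23 February – 24 November), so Mireth Republic is on daylight time, UTC−06:30.
20:29 UTC − 6h30m = 13:59 Mireth Republic.

13:59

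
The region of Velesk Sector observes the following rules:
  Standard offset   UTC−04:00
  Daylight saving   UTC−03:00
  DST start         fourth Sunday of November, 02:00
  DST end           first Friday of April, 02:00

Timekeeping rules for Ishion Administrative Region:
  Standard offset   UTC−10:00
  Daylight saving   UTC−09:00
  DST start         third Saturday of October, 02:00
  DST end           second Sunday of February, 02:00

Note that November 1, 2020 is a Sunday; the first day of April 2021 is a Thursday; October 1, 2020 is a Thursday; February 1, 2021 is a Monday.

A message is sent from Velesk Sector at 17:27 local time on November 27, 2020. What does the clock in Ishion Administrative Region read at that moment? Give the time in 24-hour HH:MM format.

11:27

1 November 2020 is a Sunday, so the first Sunday is November 1 and the fourth is November 22.
1 April 2021 is a Thursday, so the first Friday is April 2.
Daylight saving runs 22 November 2020 – 2 April 2021; November 27, 2020 is inside that window, so Velesk Sector is at UTC−03:00.
17:27 Velesk Sector + 3h = 20:27 UTC.
1 October 2020 is a Thursday, so the first Saturday is October 3 and the third is October 17.
1 February 2021 is a Monday, so the first Sunday is February 7 and the second is February 14.
At the standard offset (UTC−10:00), 20:27 UTC − 10h = 10:27 Ishion Administrative Region standard time.
Daylight saving runs 17 October 2020 – 14 February 2021; the standard-time date in Ishion Administrative Region, November 27, 2020, is inside that window, so Ishion Administrative Region is at UTC−09:00.
20:27 UTC − 9h = 11:27 Ishion Administrative Region.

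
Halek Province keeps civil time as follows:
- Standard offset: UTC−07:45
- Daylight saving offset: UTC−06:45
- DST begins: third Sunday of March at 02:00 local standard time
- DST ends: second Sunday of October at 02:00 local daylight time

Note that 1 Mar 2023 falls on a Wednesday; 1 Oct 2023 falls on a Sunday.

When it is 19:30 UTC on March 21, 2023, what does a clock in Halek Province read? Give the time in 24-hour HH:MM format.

1 March 2023 is a Wednesday, so the first Sunday is March 5 and the third is March 19.
1 October 2023 is a Sunday, so the first Sunday is October 1 and the second is October 8.
At the standard offset (UTC−07:45), 19:30 UTC − 7h45m = 11:45 Halek Province standard time.
The standard-time date in Halek Province, March 21, 2023, lies within the daylight-saving period (19 March – 8 October), so Halek Province is on daylight time, UTC−06:45.
19:30 UTC − 6h45m = 12:45 local.

12:45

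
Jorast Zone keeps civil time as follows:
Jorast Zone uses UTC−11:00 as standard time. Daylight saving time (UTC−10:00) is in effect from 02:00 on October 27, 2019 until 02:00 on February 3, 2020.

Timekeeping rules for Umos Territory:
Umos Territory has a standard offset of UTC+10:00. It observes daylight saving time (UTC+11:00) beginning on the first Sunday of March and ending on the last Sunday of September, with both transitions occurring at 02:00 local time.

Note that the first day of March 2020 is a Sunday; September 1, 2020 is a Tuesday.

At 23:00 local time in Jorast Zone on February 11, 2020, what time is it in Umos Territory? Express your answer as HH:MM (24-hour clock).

20:00

February 11, 2020 does not fall between 27 October 2019 and 3 February 2020, so daylight saving is not in effect and Jorast Zone is at UTC−11:00.
23:00 Jorast Zone + 11h = 10:00 UTC (rolling into the next day, 12 February 2020).
1 March 2020 is a Sunday, so the first Sunday is March 1.
1 September 2020 is a Tuesday, so Sundays fall on 6, 13, 20, 27; the last is September 27.
At the standard offset (UTC+10:00), 10:00 UTC + 10h = 20:00 Umos Territory standard time.
Daylight saving runs 1 March – 27 September; the standard-time date in Umos Territory, February 12, 2020, is outside that window, so Umos Territory is on standard time at UTC+10:00.
10:00 UTC + 10h = 20:00 Umos Territory.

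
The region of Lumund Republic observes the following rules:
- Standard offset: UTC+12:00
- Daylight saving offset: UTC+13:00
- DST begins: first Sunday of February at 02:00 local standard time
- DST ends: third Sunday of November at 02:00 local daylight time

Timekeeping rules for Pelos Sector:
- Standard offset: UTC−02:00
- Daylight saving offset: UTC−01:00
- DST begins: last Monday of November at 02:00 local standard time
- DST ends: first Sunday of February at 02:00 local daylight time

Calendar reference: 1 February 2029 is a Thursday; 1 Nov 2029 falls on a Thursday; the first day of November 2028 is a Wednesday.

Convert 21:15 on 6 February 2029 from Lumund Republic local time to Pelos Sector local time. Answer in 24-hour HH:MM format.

06:15

1 February 2029 is a Thursday, so the first Sunday is February 4.
1 November 2029 is a Thursday, so the first Sunday is November 4 and the third is November 18.
Daylight saving runs 4 February – 18 November; 6 February 2029 is inside that window, so Lumund Republic is at UTC+13:00.
21:15 Lumund Republic − 13h = 08:15 UTC.
1 November 2028 is a Wednesday, so Mondays fall on 6, 13, 20, 27; the last is November 27.
1 February 2029 is a Thursday, so the first Sunday is February 4.
At the standard offset (UTC−02:00), 08:15 UTC − 2h = 06:15 Pelos Sector standard time.
The standard-time date in Pelos Sector, 6 February 2029, is outside the daylight-saving period (27 November 2028 – 4 February 2029), so Pelos Sector is on standard time, UTC−02:00.
08:15 UTC − 2h = 06:15 Pelos Sector.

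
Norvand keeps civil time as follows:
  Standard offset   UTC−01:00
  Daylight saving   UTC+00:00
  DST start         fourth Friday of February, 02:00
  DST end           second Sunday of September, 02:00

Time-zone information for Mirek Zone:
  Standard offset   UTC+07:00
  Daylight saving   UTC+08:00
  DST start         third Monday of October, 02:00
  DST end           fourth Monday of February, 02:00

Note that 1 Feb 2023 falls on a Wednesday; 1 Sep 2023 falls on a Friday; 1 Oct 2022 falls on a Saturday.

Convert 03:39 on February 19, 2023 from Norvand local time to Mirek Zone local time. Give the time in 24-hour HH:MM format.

12:39

1 February 2023 is a Wednesday, so the first Friday is February 3 and the fourth is February 24.
1 September 2023 is a Friday, so the first Sunday is September 3 and the second is September 10.
February 19, 2023 does not fall between 24 February and 10 September, so daylight saving is not in effect and Norvand is at UTC−01:00.
03:39 Norvand + 1h = 04:39 UTC.
1 October 2022 is a Saturday, so the first Monday is October 3 and the third is October 17.
1 February 2023 is a Wednesday, so the first Monday is February 6 and the fourth is February 27.
At the standard offset (UTC+07:00), 04:39 UTC + 7h = 11:39 Mirek Zone standard time.
The standard-time date in Mirek Zone, February 19, 2023, falls between 17 October 2022 and 27 February 2023, so daylight saving is in effect and Mirek Zone is at UTC+08:00.
04:39 UTC + 8h = 12:39 Mirek Zone.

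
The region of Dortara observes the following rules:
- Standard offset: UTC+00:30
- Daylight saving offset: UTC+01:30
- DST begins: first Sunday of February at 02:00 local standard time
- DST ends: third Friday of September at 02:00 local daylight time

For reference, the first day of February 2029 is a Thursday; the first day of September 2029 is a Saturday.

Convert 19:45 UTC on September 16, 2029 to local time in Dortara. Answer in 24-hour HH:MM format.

21:15

1 February 2029 is a Thursday, so the first Sunday is February 4.
1 September 2029 is a Saturday, so the first Friday is September 7 and the third is September 21.
At the standard offset (UTC+00:30), 19:45 UTC + 0h30m = 20:15 Dortara standard time.
The standard-time date in Dortara, September 16, 2029, lies within the daylight-saving period (4 February – 21 September), so Dortara is on daylight time, UTC+01:30.
19:45 UTC + 1h30m = 21:15 local.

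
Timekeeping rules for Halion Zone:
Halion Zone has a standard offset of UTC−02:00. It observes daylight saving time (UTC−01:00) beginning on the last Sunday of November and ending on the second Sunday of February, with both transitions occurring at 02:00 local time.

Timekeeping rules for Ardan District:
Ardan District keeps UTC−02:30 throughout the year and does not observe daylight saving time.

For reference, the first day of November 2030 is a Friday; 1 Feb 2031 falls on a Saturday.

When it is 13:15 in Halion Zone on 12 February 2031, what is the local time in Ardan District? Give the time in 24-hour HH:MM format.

12:45

1 November 2030 is a Friday, so Sundays fall on 3, 10, 17, 24; the last is November 24.
1 February 2031 is a Saturday, so the first Sunday is February 2 and the second is February 9.
12 February 2031 does not fall between 24 November 2030 and 9 February 2031, so daylight saving is not in effect and Halion Zone is at UTC−02:00.
13:15 Halion Zone + 2h = 15:15 UTC.
Ardan District stays on UTC−02:30 all year.
15:15 UTC − 2h30m = 12:45 Ardan District.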